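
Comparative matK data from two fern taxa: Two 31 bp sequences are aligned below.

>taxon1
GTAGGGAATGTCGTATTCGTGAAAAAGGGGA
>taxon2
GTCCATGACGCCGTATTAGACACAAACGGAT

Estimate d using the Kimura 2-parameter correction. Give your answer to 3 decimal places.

Of 31 sites, 5 differences are transitions and 9 are transversions, so P = 5/31 ≈ 0.16129 and Q = 9/31 ≈ 0.290323.
Under the Kimura two-parameter model, d = −½ ln(1 − 2P − Q) − ¼ ln(1 − 2Q).
1 − 2P − Q = 0.387097, giving −½ ln(0.387097) = 0.474540.
1 − 2Q = 0.419354, giving −¼ ln(0.419354) = 0.217260.
d = 0.474540 + 0.217260 = 0.691800.

0.692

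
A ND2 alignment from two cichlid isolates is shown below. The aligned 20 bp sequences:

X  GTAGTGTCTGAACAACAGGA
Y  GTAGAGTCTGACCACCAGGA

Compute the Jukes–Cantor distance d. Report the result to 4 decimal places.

0.1674

The sequences differ at 3 of 20 sites (5, 12, 15), so p = 3/20 = 0.15.
d = −(3/4) ln(1 − 4p/3) = −0.75 ln(1 − 0.2) = −0.75 ln(0.8)
  = −0.75 × (-0.223144) = 0.167358 substitutions/site.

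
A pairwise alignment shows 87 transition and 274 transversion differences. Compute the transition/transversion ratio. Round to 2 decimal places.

R = 87/274 = 0.317518… ≈ 0.32 (to 2 d.p.).

0.32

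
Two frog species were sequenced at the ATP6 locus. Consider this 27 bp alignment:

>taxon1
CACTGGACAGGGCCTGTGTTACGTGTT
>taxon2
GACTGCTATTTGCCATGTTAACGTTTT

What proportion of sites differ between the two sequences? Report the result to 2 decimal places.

0.48

The sequences differ at 13 of 27 positions.
p = 13/27 = 0.481481… ≈ 0.48 (to 2 d.p.).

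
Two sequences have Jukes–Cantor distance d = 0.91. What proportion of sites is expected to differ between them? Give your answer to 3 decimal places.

p = (3/4)(1 − e^(−4d/3)) = 0.75 × (1 − e^(-1.213333)) = 0.75 × (1 − 0.297205) = 0.527096.

0.527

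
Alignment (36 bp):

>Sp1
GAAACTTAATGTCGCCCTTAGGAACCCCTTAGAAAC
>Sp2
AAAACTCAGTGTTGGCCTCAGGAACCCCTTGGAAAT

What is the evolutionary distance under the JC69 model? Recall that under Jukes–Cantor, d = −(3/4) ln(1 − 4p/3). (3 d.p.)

0.264

The sequences differ at 8 of 36 sites (1, 7, 9, 13, 15, 19, 31, 36), so p = 8/36 ≈ 0.222222.
d = −(3/4) ln(1 − 4p/3) = −0.75 ln(1 − 0.296296) = −0.75 ln(0.703704)
  = −0.75 × (-0.351397) = 0.263548 substitutions/site.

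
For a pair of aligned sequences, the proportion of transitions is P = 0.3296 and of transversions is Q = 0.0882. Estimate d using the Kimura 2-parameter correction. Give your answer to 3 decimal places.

Under the Kimura two-parameter model, d = −½ ln(1 − 2P − Q) − ¼ ln(1 − 2Q).
1 − 2P − Q = 0.2526, giving −½ ln(0.2526) = 0.687974.
1 − 2Q = 0.8236, giving −¼ ln(0.8236) = 0.048518.
d = 0.687974 + 0.048518 = 0.736492.

0.736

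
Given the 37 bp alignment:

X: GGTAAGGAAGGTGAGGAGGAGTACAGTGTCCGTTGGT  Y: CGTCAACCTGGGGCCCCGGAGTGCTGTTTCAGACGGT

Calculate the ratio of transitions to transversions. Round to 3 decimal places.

0.214

Transitions are A↔G and C↔T; transversions are all other mismatches.
Transitions: 3. Transversions: 14.
R = 3/14 = 0.214285… ≈ 0.214 (to 3 d.p.).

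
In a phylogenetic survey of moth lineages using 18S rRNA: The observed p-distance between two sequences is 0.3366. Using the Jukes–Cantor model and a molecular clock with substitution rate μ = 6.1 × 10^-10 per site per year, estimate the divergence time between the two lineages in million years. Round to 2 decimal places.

366.18

d = −(3/4) ln(1 − 4p/3) = −0.75 ln(1 − 0.4488) = −0.75 ln(0.5512)
  = −0.75 × (-0.595658) = 0.446744 substitutions/site.
Under a molecular clock d = 2μt, so t = d/(2μ) = 0.446744 / (2 × 6.1 × 10^-10) = 366.18 million years.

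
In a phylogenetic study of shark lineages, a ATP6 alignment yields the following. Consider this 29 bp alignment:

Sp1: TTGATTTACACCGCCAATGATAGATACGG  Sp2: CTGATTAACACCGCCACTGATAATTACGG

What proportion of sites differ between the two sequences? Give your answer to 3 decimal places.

0.172

The sequences differ at 5 of 29 positions (sites 1, 7, 17, 23, 24).
p = 5/29 = 0.172413… ≈ 0.172 (to 3 d.p.).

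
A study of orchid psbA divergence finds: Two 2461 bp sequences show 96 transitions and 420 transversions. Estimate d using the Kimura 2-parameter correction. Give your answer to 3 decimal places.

P = 96/2461 ≈ 0.039009 and Q = 420/2461 ≈ 0.170662.
Under the Kimura two-parameter model, d = −½ ln(1 − 2P − Q) − ¼ ln(1 − 2Q).
1 − 2P − Q = 0.75132, giving −½ ln(0.75132) = 0.142962.
1 − 2Q = 0.658676, giving −¼ ln(0.658676) = 0.104381.
d = 0.142962 + 0.104381 = 0.247343.

0.247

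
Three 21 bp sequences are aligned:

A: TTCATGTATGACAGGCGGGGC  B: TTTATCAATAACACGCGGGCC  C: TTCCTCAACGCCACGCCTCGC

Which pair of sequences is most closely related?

A and B

A–B: 6/21 differ, p = 0.286, d = 0.360.
A–C: 9/21 differ, p = 0.429, d = 0.635.
B–C: 9/21 differ, p = 0.429, d = 0.635.
The smallest distance is between A and B.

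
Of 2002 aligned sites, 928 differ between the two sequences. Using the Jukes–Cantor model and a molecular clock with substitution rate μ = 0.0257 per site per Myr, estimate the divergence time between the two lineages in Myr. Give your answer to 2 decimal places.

14.04

p = 928/2002 ≈ 0.463536.
d = −(3/4) ln(1 − 4p/3) = −0.75 ln(1 − 0.618048) = −0.75 ln(0.381952)
  = −0.75 × (-0.962460) = 0.721845 substitutions/site.
Under a molecular clock d = 2μt, so t = d/(2μ) = 0.721845 / (2 × 0.0257) = 14.04 Myr.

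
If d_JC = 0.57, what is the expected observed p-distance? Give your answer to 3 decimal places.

0.399

p = (3/4)(1 − e^(−4d/3)) = 0.75 × (1 − e^(-0.76)) = 0.75 × (1 − 0.467666) = 0.399251.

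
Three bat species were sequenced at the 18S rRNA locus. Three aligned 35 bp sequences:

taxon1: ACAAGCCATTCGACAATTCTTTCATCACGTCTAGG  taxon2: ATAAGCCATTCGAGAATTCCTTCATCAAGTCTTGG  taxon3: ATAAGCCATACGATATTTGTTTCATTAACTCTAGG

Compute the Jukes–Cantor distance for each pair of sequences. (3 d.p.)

taxon1–taxon2: 5/35 sites differ → p ≈ 0.142857, d = −0.75 ln(1 − 0.190476) = 0.158482 ≈ 0.158.
taxon1–taxon3: 8/35 sites differ → p ≈ 0.228571, d = −0.75 ln(1 − 0.304761) = 0.272625 ≈ 0.273.
taxon2–taxon3: 8/35 sites differ → p ≈ 0.228571, d = −0.75 ln(1 − 0.304761) = 0.272625 ≈ 0.273.

d(taxon1,taxon2) = 0.158, d(taxon1,taxon3) = 0.273, d(taxon2,taxon3) = 0.273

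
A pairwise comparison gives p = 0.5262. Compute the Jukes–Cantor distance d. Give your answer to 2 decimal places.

d = −(3/4) ln(1 − 4p/3) = −0.75 ln(1 − 0.7016) = −0.75 ln(0.2984)
  = −0.75 × (-1.209320) = 0.906990 substitutions/site.

0.91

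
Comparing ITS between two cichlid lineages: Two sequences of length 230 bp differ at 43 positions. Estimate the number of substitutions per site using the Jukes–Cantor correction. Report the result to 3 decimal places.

0.215

p = 43/230 ≈ 0.186957.
d = −(3/4) ln(1 − 4p/3) = −0.75 ln(1 − 0.249276) = −0.75 ln(0.750724)
  = −0.75 × (-0.286717) = 0.215038 substitutions/site.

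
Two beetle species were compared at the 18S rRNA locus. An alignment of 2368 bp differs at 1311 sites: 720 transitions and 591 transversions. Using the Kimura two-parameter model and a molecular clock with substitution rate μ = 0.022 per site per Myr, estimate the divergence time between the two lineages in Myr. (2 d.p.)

P = 720/2368 ≈ 0.304054 and Q = 591/2368 ≈ 0.249578.
Under the Kimura two-parameter model, d = −½ ln(1 − 2P − Q) − ¼ ln(1 − 2Q).
1 − 2P − Q = 0.142314, giving −½ ln(0.142314) = 0.974860.
1 − 2Q = 0.500844, giving −¼ ln(0.500844) = 0.172865.
d = 0.974860 + 0.172865 = 1.147725.
Under a molecular clock d = 2μt, so t = d/(2μ) = 1.147725 / (2 × 0.022) = 26.08 Myr.

26.08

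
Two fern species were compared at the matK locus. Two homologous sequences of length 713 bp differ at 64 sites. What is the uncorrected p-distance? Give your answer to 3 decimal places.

0.090

p = 64/713 = 0.089761… ≈ 0.090 (to 3 d.p.).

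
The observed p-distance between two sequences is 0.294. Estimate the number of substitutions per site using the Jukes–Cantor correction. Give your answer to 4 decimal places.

0.3732

d = −(3/4) ln(1 − 4p/3) = −0.75 ln(1 − 0.392) = −0.75 ln(0.608)
  = −0.75 × (-0.497580) = 0.373185 substitutions/site.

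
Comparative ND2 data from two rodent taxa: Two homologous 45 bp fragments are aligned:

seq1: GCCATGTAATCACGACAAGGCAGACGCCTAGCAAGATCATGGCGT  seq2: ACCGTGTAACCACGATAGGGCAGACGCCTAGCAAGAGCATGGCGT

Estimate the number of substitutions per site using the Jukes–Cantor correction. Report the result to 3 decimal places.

0.147

The sequences differ at 6 of 45 sites (1, 4, 10, 16, 18, 37), so p = 6/45 ≈ 0.133333.
d = −(3/4) ln(1 − 4p/3) = −0.75 ln(1 − 0.177777) = −0.75 ln(0.822223)
  = −0.75 × (-0.195744) = 0.146808 substitutions/site.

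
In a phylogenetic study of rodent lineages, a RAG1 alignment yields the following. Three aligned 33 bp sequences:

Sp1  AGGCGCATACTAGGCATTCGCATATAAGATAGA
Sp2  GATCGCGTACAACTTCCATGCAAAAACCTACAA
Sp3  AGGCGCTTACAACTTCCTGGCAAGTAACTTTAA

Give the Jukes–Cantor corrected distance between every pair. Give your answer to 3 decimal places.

Sp1–Sp2: 20/33 sites differ → p ≈ 0.606061, d = −0.75 ln(1 − 0.808081) = 1.238011 ≈ 1.238.
Sp1–Sp3: 14/33 sites differ → p ≈ 0.424242, d = −0.75 ln(1 − 0.565656) = 0.625439 ≈ 0.625.
Sp2–Sp3: 11/33 sites differ → p ≈ 0.333333, d = −0.75 ln(1 − 0.444444) = 0.440839 ≈ 0.441.

d(Sp1,Sp2) = 1.238, d(Sp1,Sp3) = 0.625, d(Sp2,Sp3) = 0.441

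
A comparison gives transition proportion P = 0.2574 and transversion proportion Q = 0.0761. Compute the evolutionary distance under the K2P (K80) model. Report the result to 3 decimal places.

0.488

Under the Kimura two-parameter model, d = −½ ln(1 − 2P − Q) − ¼ ln(1 − 2Q).
1 − 2P − Q = 0.4091, giving −½ ln(0.4091) = 0.446898.
1 − 2Q = 0.8478, giving −¼ ln(0.8478) = 0.041278.
d = 0.446898 + 0.041278 = 0.488176.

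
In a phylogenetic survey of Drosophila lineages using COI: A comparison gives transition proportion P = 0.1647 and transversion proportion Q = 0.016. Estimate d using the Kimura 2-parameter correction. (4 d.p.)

0.2200

Under the Kimura two-parameter model, d = −½ ln(1 − 2P − Q) − ¼ ln(1 − 2Q).
1 − 2P − Q = 0.6546, giving −½ ln(0.6546) = 0.211865.
1 − 2Q = 0.968, giving −¼ ln(0.968) = 0.008131.
d = 0.211865 + 0.008131 = 0.219996.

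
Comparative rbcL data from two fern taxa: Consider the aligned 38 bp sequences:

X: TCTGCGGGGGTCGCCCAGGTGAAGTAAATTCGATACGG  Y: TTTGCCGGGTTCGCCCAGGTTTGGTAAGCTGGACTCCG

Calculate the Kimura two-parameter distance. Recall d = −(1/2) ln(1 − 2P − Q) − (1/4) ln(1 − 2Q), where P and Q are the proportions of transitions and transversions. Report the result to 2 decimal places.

0.41

Of 38 sites, 5 differences are transitions and 7 are transversions, so P = 5/38 ≈ 0.131579 and Q = 7/38 ≈ 0.184211.
Under the Kimura two-parameter model, d = −½ ln(1 − 2P − Q) − ¼ ln(1 − 2Q).
1 − 2P − Q = 0.552631, giving −½ ln(0.552631) = 0.296532.
1 − 2Q = 0.631578, giving −¼ ln(0.631578) = 0.114883.
d = 0.296532 + 0.114883 = 0.411415.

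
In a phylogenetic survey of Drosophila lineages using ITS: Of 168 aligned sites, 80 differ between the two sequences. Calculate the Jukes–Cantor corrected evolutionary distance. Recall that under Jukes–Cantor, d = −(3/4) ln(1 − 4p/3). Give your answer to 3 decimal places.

p = 80/168 ≈ 0.47619.
d = −(3/4) ln(1 − 4p/3) = −0.75 ln(1 − 0.63492) = −0.75 ln(0.36508)
  = −0.75 × (-1.007639) = 0.755729 substitutions/site.

0.756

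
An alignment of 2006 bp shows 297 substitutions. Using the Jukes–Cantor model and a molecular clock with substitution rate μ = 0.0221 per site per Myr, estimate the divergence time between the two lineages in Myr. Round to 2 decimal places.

3.73

p = 297/2006 ≈ 0.148056.
d = −(3/4) ln(1 − 4p/3) = −0.75 ln(1 − 0.197408) = −0.75 ln(0.802592)
  = −0.75 × (-0.219909) = 0.164932 substitutions/site.
Under a molecular clock d = 2μt, so t = d/(2μ) = 0.164932 / (2 × 0.0221) = 3.73 Myr.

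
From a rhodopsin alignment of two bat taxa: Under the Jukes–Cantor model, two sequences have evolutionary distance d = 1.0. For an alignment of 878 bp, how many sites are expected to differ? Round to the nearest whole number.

Invert JC69: p = (3/4)(1 − e^(−4d/3)) = 0.75 × (1 − e^(-1.333333)) = 0.75 × (1 − 0.263597) = 0.552302.
Expected differing sites = pL ≈ 0.552302 × 878 = 484.921156 ≈ 485.

485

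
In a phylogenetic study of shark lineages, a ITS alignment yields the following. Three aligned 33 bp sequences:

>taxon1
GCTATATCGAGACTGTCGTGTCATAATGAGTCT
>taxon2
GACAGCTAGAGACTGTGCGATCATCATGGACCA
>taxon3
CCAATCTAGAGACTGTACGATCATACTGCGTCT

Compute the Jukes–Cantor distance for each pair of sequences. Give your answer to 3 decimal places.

d(taxon1,taxon2) = 0.625, d(taxon1,taxon3) = 0.388, d(taxon2,taxon3) = 0.441

taxon1–taxon2: 14/33 sites differ → p ≈ 0.424242, d = −0.75 ln(1 − 0.565656) = 0.625439 ≈ 0.625.
taxon1–taxon3: 10/33 sites differ → p ≈ 0.30303, d = −0.75 ln(1 − 0.40404) = 0.388186 ≈ 0.388.
taxon2–taxon3: 11/33 sites differ → p ≈ 0.333333, d = −0.75 ln(1 − 0.444444) = 0.440839 ≈ 0.441.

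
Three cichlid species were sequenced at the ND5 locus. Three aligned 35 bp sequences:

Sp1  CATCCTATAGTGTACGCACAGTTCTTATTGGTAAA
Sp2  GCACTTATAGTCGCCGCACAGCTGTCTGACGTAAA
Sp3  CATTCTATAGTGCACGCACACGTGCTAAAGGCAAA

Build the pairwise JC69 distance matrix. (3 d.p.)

d(Sp1,Sp2) = 0.572, d(Sp1,Sp3) = 0.315, d(Sp2,Sp3) = 0.705

Sp1–Sp2: 14/35 sites differ → p = 0.4, d = −0.75 ln(1 − 0.533333) = 0.571605 ≈ 0.572.
Sp1–Sp3: 9/35 sites differ → p ≈ 0.257143, d = −0.75 ln(1 − 0.342857) = 0.314890 ≈ 0.315.
Sp2–Sp3: 16/35 sites differ → p ≈ 0.457143, d = −0.75 ln(1 − 0.609524) = 0.705292 ≈ 0.705.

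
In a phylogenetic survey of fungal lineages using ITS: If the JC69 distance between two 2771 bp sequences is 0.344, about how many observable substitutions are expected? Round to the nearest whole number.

Invert JC69: p = (3/4)(1 − e^(−4d/3)) = 0.75 × (1 − e^(-0.458667)) = 0.75 × (1 − 0.632126) = 0.275906.
Expected differing sites = pL ≈ 0.275906 × 2771 = 764.535526 ≈ 765.

765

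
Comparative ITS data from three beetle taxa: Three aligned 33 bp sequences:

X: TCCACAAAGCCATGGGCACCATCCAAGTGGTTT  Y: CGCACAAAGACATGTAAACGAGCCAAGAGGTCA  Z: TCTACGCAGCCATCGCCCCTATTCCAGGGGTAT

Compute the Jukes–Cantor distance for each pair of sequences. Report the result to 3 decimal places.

d(X,Y) = 0.441, d(X,Z) = 0.441, d(Y,Z) = 0.974

X–Y: 11/33 sites differ → p ≈ 0.333333, d = −0.75 ln(1 − 0.444444) = 0.440839 ≈ 0.441.
X–Z: 11/33 sites differ → p ≈ 0.333333, d = −0.75 ln(1 − 0.444444) = 0.440839 ≈ 0.441.
Y–Z: 18/33 sites differ → p ≈ 0.545455, d = −0.75 ln(1 − 0.727273) = 0.974463 ≈ 0.974.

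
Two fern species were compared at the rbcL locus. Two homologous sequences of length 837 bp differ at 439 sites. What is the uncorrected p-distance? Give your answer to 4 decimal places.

0.5245

p = 439/837 = 0.524492… ≈ 0.5245 (to 4 d.p.).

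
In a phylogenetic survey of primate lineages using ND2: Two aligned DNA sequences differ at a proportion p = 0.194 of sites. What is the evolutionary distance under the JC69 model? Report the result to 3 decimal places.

d = −(3/4) ln(1 − 4p/3) = −0.75 ln(1 − 0.258667) = −0.75 ln(0.741333)
  = −0.75 × (-0.299305) = 0.224479 substitutions/site.

0.224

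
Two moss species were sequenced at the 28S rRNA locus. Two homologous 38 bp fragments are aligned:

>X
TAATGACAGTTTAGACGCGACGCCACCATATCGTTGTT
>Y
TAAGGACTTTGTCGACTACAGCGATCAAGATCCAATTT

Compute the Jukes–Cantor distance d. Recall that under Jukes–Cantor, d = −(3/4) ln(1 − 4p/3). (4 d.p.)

0.8240

The sequences differ at 19 of 38 sites, so p = 19/38 = 0.5.
d = −(3/4) ln(1 − 4p/3) = −0.75 ln(1 − 0.666667) = −0.75 ln(0.333333)
  = −0.75 × (-1.098613) = 0.823960 substitutions/site.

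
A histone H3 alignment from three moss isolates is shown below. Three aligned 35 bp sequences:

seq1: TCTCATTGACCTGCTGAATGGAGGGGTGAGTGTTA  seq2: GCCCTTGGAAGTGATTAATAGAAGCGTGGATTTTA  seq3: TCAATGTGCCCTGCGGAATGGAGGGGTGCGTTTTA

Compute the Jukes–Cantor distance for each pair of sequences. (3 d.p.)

seq1–seq2: 14/35 sites differ → p = 0.4, d = −0.75 ln(1 − 0.533333) = 0.571605 ≈ 0.572.
seq1–seq3: 8/35 sites differ → p ≈ 0.228571, d = −0.75 ln(1 − 0.304761) = 0.272625 ≈ 0.273.
seq2–seq3: 16/35 sites differ → p ≈ 0.457143, d = −0.75 ln(1 − 0.609524) = 0.705292 ≈ 0.705.

d(seq1,seq2) = 0.572, d(seq1,seq3) = 0.273, d(seq2,seq3) = 0.705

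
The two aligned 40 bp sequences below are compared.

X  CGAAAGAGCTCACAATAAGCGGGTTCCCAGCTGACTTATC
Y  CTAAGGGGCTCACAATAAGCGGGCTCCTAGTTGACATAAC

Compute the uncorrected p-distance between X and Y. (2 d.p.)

0.20

The sequences differ at 8 of 40 positions (sites 2, 5, 7, 24, 28, 31, 36, 39).
p = 8/40 = 0.20.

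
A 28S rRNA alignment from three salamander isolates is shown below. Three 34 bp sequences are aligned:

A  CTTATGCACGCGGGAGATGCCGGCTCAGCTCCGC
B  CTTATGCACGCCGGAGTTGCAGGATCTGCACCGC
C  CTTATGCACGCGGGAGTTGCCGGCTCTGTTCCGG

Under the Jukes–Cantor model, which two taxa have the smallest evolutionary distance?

A–B: 6/34 differ, p = 0.176, d = 0.201.
A–C: 4/34 differ, p = 0.118, d = 0.128.
B–C: 6/34 differ, p = 0.176, d = 0.201.
The smallest distance is between A and C.

A and C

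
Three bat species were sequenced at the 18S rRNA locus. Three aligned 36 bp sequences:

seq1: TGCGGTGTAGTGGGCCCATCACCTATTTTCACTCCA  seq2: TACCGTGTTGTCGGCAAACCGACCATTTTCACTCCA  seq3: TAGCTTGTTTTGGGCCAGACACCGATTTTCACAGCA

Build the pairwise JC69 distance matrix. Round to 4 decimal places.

seq1–seq2: 10/36 sites differ → p ≈ 0.277778, d = −0.75 ln(1 − 0.370371) = 0.346968 ≈ 0.3470.
seq1–seq3: 12/36 sites differ → p ≈ 0.333333, d = −0.75 ln(1 − 0.444444) = 0.440839 ≈ 0.4408.
seq2–seq3: 12/36 sites differ → p ≈ 0.333333, d = −0.75 ln(1 − 0.444444) = 0.440839 ≈ 0.4408.

d(seq1,seq2) = 0.3470, d(seq1,seq3) = 0.4408, d(seq2,seq3) = 0.4408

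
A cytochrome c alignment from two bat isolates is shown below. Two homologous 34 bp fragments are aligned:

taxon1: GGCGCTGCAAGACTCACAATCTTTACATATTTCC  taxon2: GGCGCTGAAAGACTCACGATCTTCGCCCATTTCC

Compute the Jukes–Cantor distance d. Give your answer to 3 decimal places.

0.201

The sequences differ at 6 of 34 sites (8, 18, 24, 25, 27, 28), so p = 6/34 ≈ 0.176471.
d = −(3/4) ln(1 − 4p/3) = −0.75 ln(1 − 0.235295) = −0.75 ln(0.764705)
  = −0.75 × (-0.268265) = 0.201199 substitutions/site.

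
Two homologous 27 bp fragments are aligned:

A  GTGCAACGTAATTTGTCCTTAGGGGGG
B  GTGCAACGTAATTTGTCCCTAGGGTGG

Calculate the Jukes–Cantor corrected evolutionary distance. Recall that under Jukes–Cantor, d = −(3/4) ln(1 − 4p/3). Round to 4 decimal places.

The sequences differ at 2 of 27 sites (19, 25), so p = 2/27 ≈ 0.074074.
d = −(3/4) ln(1 − 4p/3) = −0.75 ln(1 − 0.098765) = −0.75 ln(0.901235)
  = −0.75 × (-0.103989) = 0.077992 substitutions/site.

0.0780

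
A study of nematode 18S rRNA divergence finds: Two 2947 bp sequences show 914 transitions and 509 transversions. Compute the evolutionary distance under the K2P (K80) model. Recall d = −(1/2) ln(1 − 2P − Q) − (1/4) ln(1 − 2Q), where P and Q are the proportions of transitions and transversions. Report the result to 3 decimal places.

0.893

P = 914/2947 ≈ 0.310146 and Q = 509/2947 ≈ 0.172718.
Under the Kimura two-parameter model, d = −½ ln(1 − 2P − Q) − ¼ ln(1 − 2Q).
1 − 2P − Q = 0.20699, giving −½ ln(0.20699) = 0.787542.
1 − 2Q = 0.654564, giving −¼ ln(0.654564) = 0.105946.
d = 0.787542 + 0.105946 = 0.893488.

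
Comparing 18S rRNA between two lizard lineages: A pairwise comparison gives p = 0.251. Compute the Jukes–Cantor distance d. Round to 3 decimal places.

0.306

d = −(3/4) ln(1 − 4p/3) = −0.75 ln(1 − 0.334667) = −0.75 ln(0.665333)
  = −0.75 × (-0.407468) = 0.305601 substitutions/site.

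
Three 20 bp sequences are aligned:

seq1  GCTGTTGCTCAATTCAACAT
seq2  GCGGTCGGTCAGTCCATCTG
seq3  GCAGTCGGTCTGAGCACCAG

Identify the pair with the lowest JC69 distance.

seq2 and seq3

seq1–seq2: 8/20 differ, p = 0.400, d = 0.572.
seq1–seq3: 9/20 differ, p = 0.450, d = 0.687.
seq2–seq3: 6/20 differ, p = 0.300, d = 0.383.
The smallest distance is between seq2 and seq3.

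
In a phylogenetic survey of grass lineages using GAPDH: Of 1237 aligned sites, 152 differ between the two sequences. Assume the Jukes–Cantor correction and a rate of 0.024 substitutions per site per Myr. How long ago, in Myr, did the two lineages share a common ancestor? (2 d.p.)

2.80

p = 152/1237 ≈ 0.122878.
d = −(3/4) ln(1 − 4p/3) = −0.75 ln(1 − 0.163837) = −0.75 ln(0.836163)
  = −0.75 × (-0.178932) = 0.134199 substitutions/site.
Under a molecular clock d = 2μt, so t = d/(2μ) = 0.134199 / (2 × 0.024) = 2.80 Myr.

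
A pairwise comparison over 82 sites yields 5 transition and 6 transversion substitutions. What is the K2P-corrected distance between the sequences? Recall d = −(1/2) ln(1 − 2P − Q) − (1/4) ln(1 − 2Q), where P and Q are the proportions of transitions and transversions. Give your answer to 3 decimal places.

P = 5/82 ≈ 0.060976 and Q = 6/82 ≈ 0.073171.
Under the Kimura two-parameter model, d = −½ ln(1 − 2P − Q) − ¼ ln(1 − 2Q).
1 − 2P − Q = 0.804877, giving −½ ln(0.804877) = 0.108533.
1 − 2Q = 0.853658, giving −¼ ln(0.853658) = 0.039556.
d = 0.108533 + 0.039556 = 0.148089.

0.148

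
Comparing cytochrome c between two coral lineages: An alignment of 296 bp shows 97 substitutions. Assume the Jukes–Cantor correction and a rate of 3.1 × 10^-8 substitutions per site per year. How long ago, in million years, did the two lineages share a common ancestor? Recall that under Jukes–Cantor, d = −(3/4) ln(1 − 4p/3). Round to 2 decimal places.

6.95

p = 97/296 ≈ 0.327703.
d = −(3/4) ln(1 − 4p/3) = −0.75 ln(1 − 0.436937) = −0.75 ln(0.563063)
  = −0.75 × (-0.574364) = 0.430773 substitutions/site.
Under a molecular clock d = 2μt, so t = d/(2μ) = 0.430773 / (2 × 3.1 × 10^-8) = 6.95 million years.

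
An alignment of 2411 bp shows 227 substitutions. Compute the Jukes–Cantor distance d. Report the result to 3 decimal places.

p = 227/2411 ≈ 0.094152.
d = −(3/4) ln(1 − 4p/3) = −0.75 ln(1 − 0.125536) = −0.75 ln(0.874464)
  = −0.75 × (-0.134144) = 0.100608 substitutions/site.

0.101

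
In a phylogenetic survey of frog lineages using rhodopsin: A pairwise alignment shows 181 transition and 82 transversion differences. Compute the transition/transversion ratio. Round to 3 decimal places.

2.207

R = 181/82 = 2.207317… ≈ 2.207 (to 3 d.p.).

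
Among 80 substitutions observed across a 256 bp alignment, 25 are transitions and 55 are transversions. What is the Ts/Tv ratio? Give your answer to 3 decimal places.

R = 25/55 = 0.454545… ≈ 0.455 (to 3 d.p.).

0.455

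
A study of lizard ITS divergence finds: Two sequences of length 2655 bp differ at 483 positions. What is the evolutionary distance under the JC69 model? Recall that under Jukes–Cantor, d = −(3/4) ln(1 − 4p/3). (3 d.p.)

0.208

p = 483/2655 ≈ 0.181921.
d = −(3/4) ln(1 − 4p/3) = −0.75 ln(1 − 0.242561) = −0.75 ln(0.757439)
  = −0.75 × (-0.277812) = 0.208359 substitutions/site.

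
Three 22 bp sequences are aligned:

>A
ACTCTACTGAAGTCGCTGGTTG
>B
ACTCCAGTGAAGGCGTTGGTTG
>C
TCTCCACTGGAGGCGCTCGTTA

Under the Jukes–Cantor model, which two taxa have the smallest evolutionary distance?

A–B: 4/22 differ, p = 0.182, d = 0.208.
A–C: 6/22 differ, p = 0.273, d = 0.339.
B–C: 6/22 differ, p = 0.273, d = 0.339.
The smallest distance is between A and B.

A and B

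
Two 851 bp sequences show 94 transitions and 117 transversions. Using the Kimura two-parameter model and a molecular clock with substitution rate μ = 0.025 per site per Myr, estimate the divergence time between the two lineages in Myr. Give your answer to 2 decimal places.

P = 94/851 ≈ 0.110458 and Q = 117/851 ≈ 0.137485.
Under the Kimura two-parameter model, d = −½ ln(1 − 2P − Q) − ¼ ln(1 − 2Q).
1 − 2P − Q = 0.641599, giving −½ ln(0.641599) = 0.221896.
1 − 2Q = 0.72503, giving −¼ ln(0.72503) = 0.080386.
d = 0.221896 + 0.080386 = 0.302282.
Under a molecular clock d = 2μt, so t = d/(2μ) = 0.302282 / (2 × 0.025) = 6.05 Myr.

6.05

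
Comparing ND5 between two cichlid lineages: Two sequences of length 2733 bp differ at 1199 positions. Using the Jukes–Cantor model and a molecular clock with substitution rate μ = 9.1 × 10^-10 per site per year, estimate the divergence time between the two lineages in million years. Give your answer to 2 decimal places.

p = 1199/2733 ≈ 0.438712.
d = −(3/4) ln(1 − 4p/3) = −0.75 ln(1 − 0.584949) = −0.75 ln(0.415051)
  = −0.75 × (-0.879354) = 0.659516 substitutions/site.
Under a molecular clock d = 2μt, so t = d/(2μ) = 0.659516 / (2 × 9.1 × 10^-10) = 362.37 million years.

362.37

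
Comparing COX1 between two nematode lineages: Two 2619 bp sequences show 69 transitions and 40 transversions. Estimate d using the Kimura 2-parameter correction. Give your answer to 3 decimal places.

0.043

P = 69/2619 ≈ 0.026346 and Q = 40/2619 ≈ 0.015273.
Under the Kimura two-parameter model, d = −½ ln(1 − 2P − Q) − ¼ ln(1 − 2Q).
1 − 2P − Q = 0.932035, giving −½ ln(0.932035) = 0.035192.
1 − 2Q = 0.969454, giving −¼ ln(0.969454) = 0.007756.
d = 0.035192 + 0.007756 = 0.042948.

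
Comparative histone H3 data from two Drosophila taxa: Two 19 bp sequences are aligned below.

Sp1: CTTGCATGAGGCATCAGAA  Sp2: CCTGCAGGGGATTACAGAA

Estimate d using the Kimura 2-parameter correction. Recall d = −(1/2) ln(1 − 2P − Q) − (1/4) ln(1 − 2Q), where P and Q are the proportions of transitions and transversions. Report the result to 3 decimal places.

Of 19 sites, 4 differences are transitions and 3 are transversions, so P = 4/19 ≈ 0.210526 and Q = 3/19 ≈ 0.157895.
Under the Kimura two-parameter model, d = −½ ln(1 − 2P − Q) − ¼ ln(1 − 2Q).
1 − 2P − Q = 0.421053, giving −½ ln(0.421053) = 0.432498.
1 − 2Q = 0.68421, giving −¼ ln(0.68421) = 0.094873.
d = 0.432498 + 0.094873 = 0.527371.

0.527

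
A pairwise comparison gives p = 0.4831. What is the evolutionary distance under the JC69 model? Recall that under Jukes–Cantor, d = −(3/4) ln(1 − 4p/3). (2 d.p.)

0.77

d = −(3/4) ln(1 − 4p/3) = −0.75 ln(1 − 0.644133) = −0.75 ln(0.355867)
  = −0.75 × (-1.033198) = 0.774899 substitutions/site.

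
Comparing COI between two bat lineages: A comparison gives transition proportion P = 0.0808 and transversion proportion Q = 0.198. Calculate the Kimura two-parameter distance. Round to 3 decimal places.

0.349

Under the Kimura two-parameter model, d = −½ ln(1 − 2P − Q) − ¼ ln(1 − 2Q).
1 − 2P − Q = 0.6404, giving −½ ln(0.6404) = 0.222831.
1 − 2Q = 0.604, giving −¼ ln(0.604) = 0.126045.
d = 0.222831 + 0.126045 = 0.348876.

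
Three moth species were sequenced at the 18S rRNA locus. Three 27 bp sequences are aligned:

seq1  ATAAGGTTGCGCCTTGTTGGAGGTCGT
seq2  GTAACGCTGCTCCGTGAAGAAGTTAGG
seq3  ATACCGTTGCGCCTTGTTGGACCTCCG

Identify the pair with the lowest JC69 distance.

seq1 and seq3

seq1–seq2: 11/27 differ, p = 0.407, d = 0.588.
seq1–seq3: 6/27 differ, p = 0.222, d = 0.264.
seq2–seq3: 12/27 differ, p = 0.444, d = 0.673.
The smallest distance is between seq1 and seq3.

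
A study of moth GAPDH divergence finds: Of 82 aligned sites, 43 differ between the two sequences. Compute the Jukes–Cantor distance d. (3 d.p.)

p = 43/82 ≈ 0.52439.
d = −(3/4) ln(1 − 4p/3) = −0.75 ln(1 − 0.699187) = −0.75 ln(0.300813)
  = −0.75 × (-1.201266) = 0.900950 substitutions/site.

0.901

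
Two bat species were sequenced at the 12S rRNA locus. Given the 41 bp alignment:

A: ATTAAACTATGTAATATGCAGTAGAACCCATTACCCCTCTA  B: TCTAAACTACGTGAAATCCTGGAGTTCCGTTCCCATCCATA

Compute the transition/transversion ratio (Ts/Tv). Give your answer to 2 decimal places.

Transitions are A↔G and C↔T; transversions are all other mismatches.
Transitions: 6. Transversions: 12.
R = 6/12 = 0.50.

0.50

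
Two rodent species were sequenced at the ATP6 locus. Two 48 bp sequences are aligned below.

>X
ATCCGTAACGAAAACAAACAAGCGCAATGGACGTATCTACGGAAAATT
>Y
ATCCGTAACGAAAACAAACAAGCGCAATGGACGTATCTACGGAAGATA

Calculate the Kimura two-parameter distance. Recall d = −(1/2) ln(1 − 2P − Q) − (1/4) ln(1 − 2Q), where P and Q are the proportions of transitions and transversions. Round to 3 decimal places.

0.043

Of 48 sites, 1 differences are transitions and 1 are transversions, so P = 1/48 ≈ 0.020833 and Q = 1/48 ≈ 0.020833.
Under the Kimura two-parameter model, d = −½ ln(1 − 2P − Q) − ¼ ln(1 − 2Q).
1 − 2P − Q = 0.937501, giving −½ ln(0.937501) = 0.032269.
1 − 2Q = 0.958334, giving −¼ ln(0.958334) = 0.010640.
d = 0.032269 + 0.010640 = 0.042909.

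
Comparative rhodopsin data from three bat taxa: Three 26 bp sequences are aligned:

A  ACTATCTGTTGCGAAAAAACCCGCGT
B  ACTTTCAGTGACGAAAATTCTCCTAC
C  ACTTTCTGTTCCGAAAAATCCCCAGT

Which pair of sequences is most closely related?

A and C

A–B: 11/26 differ, p = 0.423, d = 0.623.
A–C: 5/26 differ, p = 0.192, d = 0.222.
B–C: 8/26 differ, p = 0.308, d = 0.396.
The smallest distance is between A and C.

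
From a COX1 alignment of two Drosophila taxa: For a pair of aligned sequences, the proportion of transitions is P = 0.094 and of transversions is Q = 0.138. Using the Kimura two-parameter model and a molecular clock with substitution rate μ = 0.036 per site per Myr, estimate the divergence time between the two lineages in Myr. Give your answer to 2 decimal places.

Under the Kimura two-parameter model, d = −½ ln(1 − 2P − Q) − ¼ ln(1 − 2Q).
1 − 2P − Q = 0.674, giving −½ ln(0.674) = 0.197263.
1 − 2Q = 0.724, giving −¼ ln(0.724) = 0.080741.
d = 0.197263 + 0.080741 = 0.278004.
Under a molecular clock d = 2μt, so t = d/(2μ) = 0.278004 / (2 × 0.036) = 3.86 Myr.

3.86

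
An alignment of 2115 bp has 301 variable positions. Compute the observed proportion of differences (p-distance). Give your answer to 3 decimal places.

0.142

p = 301/2115 = 0.142316… ≈ 0.142 (to 3 d.p.).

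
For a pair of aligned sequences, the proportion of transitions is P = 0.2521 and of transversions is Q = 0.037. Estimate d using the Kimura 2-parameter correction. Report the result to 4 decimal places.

0.4088

Under the Kimura two-parameter model, d = −½ ln(1 − 2P − Q) − ¼ ln(1 − 2Q).
1 − 2P − Q = 0.4588, giving −½ ln(0.4588) = 0.389570.
1 − 2Q = 0.926, giving −¼ ln(0.926) = 0.019220.
d = 0.389570 + 0.019220 = 0.408790.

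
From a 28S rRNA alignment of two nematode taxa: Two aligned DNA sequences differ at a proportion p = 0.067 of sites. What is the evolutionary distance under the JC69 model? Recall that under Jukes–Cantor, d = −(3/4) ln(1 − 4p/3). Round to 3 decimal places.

0.070

d = −(3/4) ln(1 − 4p/3) = −0.75 ln(1 − 0.089333) = −0.75 ln(0.910667)
  = −0.75 × (-0.093578) = 0.070184 substitutions/site.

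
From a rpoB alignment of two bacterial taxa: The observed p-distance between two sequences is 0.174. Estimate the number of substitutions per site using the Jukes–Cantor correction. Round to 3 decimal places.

d = −(3/4) ln(1 − 4p/3) = −0.75 ln(1 − 0.232) = −0.75 ln(0.768)
  = −0.75 × (-0.263966) = 0.197975 substitutions/site.

0.198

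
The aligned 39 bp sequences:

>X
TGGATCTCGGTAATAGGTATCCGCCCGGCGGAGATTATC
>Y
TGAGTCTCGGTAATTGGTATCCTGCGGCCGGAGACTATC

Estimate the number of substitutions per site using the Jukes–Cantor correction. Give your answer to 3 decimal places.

0.240

The sequences differ at 8 of 39 sites (3, 4, 15, 23, 24, 26, 28, 35), so p = 8/39 ≈ 0.205128.
d = −(3/4) ln(1 − 4p/3) = −0.75 ln(1 − 0.273504) = −0.75 ln(0.726496)
  = −0.75 × (-0.319522) = 0.239642 substitutions/site.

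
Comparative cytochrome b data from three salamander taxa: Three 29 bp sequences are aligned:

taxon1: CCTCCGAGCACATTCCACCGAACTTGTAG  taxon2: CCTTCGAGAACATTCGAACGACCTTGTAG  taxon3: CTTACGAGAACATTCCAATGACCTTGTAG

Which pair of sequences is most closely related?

taxon2 and taxon3

taxon1–taxon2: 5/29 differ, p = 0.172, d = 0.196.
taxon1–taxon3: 6/29 differ, p = 0.207, d = 0.242.
taxon2–taxon3: 4/29 differ, p = 0.138, d = 0.152.
The smallest distance is between taxon2 and taxon3.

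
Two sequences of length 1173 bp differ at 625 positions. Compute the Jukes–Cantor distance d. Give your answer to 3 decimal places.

p = 625/1173 ≈ 0.532822.
d = −(3/4) ln(1 − 4p/3) = −0.75 ln(1 − 0.710429) = −0.75 ln(0.289571)
  = −0.75 × (-1.239355) = 0.929516 substitutions/site.

0.930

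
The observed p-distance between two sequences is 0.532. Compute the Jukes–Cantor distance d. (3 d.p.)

d = −(3/4) ln(1 − 4p/3) = −0.75 ln(1 − 0.709333) = −0.75 ln(0.290667)
  = −0.75 × (-1.235577) = 0.926683 substitutions/site.

0.927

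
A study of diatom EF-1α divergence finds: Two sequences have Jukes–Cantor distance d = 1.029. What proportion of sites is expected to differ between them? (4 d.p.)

0.5598

p = (3/4)(1 − e^(−4d/3)) = 0.75 × (1 − e^(-1.372)) = 0.75 × (1 − 0.253599) = 0.559801.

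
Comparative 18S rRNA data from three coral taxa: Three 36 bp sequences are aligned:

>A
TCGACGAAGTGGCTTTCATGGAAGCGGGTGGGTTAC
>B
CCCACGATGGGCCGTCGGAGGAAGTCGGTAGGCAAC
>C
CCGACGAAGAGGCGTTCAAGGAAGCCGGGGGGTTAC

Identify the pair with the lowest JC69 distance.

A–B: 15/36 differ, p = 0.417, d = 0.608.
A–C: 6/36 differ, p = 0.167, d = 0.188.
B–C: 12/36 differ, p = 0.333, d = 0.441.
The smallest distance is between A and C.

A and C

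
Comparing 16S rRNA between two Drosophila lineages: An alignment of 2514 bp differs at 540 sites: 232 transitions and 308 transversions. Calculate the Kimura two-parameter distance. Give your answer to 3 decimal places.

0.254

P = 232/2514 ≈ 0.092283 and Q = 308/2514 ≈ 0.122514.
Under the Kimura two-parameter model, d = −½ ln(1 − 2P − Q) − ¼ ln(1 − 2Q).
1 − 2P − Q = 0.69292, giving −½ ln(0.69292) = 0.183420.
1 − 2Q = 0.754972, giving −¼ ln(0.754972) = 0.070269.
d = 0.183420 + 0.070269 = 0.253689.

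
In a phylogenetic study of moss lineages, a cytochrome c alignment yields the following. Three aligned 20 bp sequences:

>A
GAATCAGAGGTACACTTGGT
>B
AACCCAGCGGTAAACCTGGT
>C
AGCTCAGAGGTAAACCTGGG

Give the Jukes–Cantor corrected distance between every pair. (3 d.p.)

d(A,B) = 0.383, d(A,C) = 0.383, d(B,C) = 0.233

A–B: 6/20 sites differ → p = 0.3, d = −0.75 ln(1 − 0.4) = 0.383119 ≈ 0.383.
A–C: 6/20 sites differ → p = 0.3, d = −0.75 ln(1 − 0.4) = 0.383119 ≈ 0.383.
B–C: 4/20 sites differ → p = 0.2, d = −0.75 ln(1 − 0.266667) = 0.232617 ≈ 0.233.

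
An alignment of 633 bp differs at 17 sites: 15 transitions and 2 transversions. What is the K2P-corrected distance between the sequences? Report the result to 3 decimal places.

P = 15/633 ≈ 0.023697 and Q = 2/633 ≈ 0.00316.
Under the Kimura two-parameter model, d = −½ ln(1 − 2P − Q) − ¼ ln(1 − 2Q).
1 − 2P − Q = 0.949446, giving −½ ln(0.949446) = 0.025938.
1 − 2Q = 0.99368, giving −¼ ln(0.99368) = 0.001585.
d = 0.025938 + 0.001585 = 0.027523.

0.028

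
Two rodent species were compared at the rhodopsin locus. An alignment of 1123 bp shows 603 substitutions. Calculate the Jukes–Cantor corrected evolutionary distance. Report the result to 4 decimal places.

p = 603/1123 ≈ 0.536955.
d = −(3/4) ln(1 − 4p/3) = −0.75 ln(1 − 0.71594) = −0.75 ln(0.28406)
  = −0.75 × (-1.258570) = 0.943928 substitutions/site.

0.9439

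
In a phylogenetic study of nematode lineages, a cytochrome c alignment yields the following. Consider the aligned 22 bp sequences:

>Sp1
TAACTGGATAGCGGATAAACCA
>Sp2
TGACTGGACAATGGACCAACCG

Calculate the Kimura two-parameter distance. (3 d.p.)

0.471

Of 22 sites, 6 differences are transitions and 1 are transversions, so P = 6/22 ≈ 0.272727 and Q = 1/22 ≈ 0.045455.
Under the Kimura two-parameter model, d = −½ ln(1 − 2P − Q) − ¼ ln(1 − 2Q).
1 − 2P − Q = 0.409091, giving −½ ln(0.409091) = 0.446909.
1 − 2Q = 0.90909, giving −¼ ln(0.90909) = 0.023828.
d = 0.446909 + 0.023828 = 0.470737.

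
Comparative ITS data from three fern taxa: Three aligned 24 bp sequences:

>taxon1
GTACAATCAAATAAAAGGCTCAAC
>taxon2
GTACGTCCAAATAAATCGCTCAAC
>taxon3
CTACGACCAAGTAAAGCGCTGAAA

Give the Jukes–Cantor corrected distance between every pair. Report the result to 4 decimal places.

d(taxon1,taxon2) = 0.2441, d(taxon1,taxon3) = 0.4408, d(taxon2,taxon3) = 0.3041

taxon1–taxon2: 5/24 sites differ → p ≈ 0.208333, d = −0.75 ln(1 − 0.277777) = 0.244066 ≈ 0.2441.
taxon1–taxon3: 8/24 sites differ → p ≈ 0.333333, d = −0.75 ln(1 − 0.444444) = 0.440839 ≈ 0.4408.
taxon2–taxon3: 6/24 sites differ → p = 0.25, d = −0.75 ln(1 − 0.333333) = 0.304098 ≈ 0.3041.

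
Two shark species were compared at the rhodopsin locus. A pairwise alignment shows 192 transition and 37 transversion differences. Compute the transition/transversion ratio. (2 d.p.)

5.19

R = 192/37 = 5.189189… ≈ 5.19 (to 2 d.p.).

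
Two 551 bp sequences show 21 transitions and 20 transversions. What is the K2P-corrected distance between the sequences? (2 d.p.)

P = 21/551 ≈ 0.038113 and Q = 20/551 ≈ 0.036298.
Under the Kimura two-parameter model, d = −½ ln(1 − 2P − Q) − ¼ ln(1 − 2Q).
1 − 2P − Q = 0.887476, giving −½ ln(0.887476) = 0.059687.
1 − 2Q = 0.927404, giving −¼ ln(0.927404) = 0.018841.
d = 0.059687 + 0.018841 = 0.078528.

0.08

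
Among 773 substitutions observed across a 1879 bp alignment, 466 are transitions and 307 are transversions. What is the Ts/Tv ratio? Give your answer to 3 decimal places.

R = 466/307 = 1.517915… ≈ 1.518 (to 3 d.p.).

1.518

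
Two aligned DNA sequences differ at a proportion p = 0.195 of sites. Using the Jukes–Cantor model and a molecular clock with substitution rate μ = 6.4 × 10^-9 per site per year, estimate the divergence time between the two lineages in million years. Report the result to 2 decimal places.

17.64

d = −(3/4) ln(1 − 4p/3) = −0.75 ln(1 − 0.26) = −0.75 ln(0.74)
  = −0.75 × (-0.301105) = 0.225829 substitutions/site.
Under a molecular clock d = 2μt, so t = d/(2μ) = 0.225829 / (2 × 6.4 × 10^-9) = 17.64 million years.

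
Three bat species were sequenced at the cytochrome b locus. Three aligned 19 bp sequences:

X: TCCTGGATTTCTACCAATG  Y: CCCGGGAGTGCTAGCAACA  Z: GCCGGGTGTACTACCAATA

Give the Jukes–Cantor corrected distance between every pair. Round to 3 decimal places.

X–Y: 7/19 sites differ → p ≈ 0.368421, d = −0.75 ln(1 − 0.491228) = 0.506816 ≈ 0.507.
X–Z: 6/19 sites differ → p ≈ 0.315789, d = −0.75 ln(1 − 0.421052) = 0.409907 ≈ 0.410.
Y–Z: 5/19 sites differ → p ≈ 0.263158, d = −0.75 ln(1 − 0.350877) = 0.324100 ≈ 0.324.

d(X,Y) = 0.507, d(X,Z) = 0.410, d(Y,Z) = 0.324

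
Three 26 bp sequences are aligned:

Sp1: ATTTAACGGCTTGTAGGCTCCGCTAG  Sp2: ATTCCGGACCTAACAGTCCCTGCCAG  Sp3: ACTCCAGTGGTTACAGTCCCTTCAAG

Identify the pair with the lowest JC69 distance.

Sp1–Sp2: 13/26 differ, p = 0.500, d = 0.824.
Sp1–Sp3: 13/26 differ, p = 0.500, d = 0.824.
Sp2–Sp3: 8/26 differ, p = 0.308, d = 0.396.
The smallest distance is between Sp2 and Sp3.

Sp2 and Sp3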